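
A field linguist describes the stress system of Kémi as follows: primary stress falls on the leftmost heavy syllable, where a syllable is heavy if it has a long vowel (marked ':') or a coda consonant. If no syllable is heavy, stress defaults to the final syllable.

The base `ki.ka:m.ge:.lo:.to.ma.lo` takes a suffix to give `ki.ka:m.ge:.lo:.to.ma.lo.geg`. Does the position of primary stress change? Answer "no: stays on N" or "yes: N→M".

no: stays on 2

Base `ki.ka:m.ge:.lo:.to.ma.lo` (7 syllables):
  Weights: 1 ki L, 2 ka:m H, 3 ge: H, 4 lo: H, 5 to L, 6 ma L, 7 lo L.
  Heavy syllables in the domain: 2, 3, 4. The leftmost is syllable 2 (ka:m).
  → primary stress on syllable 2.
Suffixed `ki.ka:m.ge:.lo:.to.ma.lo.geg` (8 syllables):
  Weights: 1 ki L, 2 ka:m H, 3 ge: H, 4 lo: H, 5 to L, 6 ma L, 7 lo L, 8 geg H.
  Heavy syllables in the domain: 2, 3, 4, 8. The leftmost is syllable 2 (ka:m).
  → primary stress on syllable 2.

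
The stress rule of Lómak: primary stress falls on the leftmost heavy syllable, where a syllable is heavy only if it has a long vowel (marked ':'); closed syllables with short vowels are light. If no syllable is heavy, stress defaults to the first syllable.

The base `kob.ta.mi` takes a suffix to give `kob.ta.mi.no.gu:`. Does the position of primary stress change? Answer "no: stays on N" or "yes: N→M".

Base `kob.ta.mi` (3 syllables):
  Weights: 1 kob L, 2 ta L, 3 mi L.
  No heavy syllable in the domain; default to the first syllable = syllable 1.
  → primary stress on syllable 1.
Suffixed `kob.ta.mi.no.gu:` (5 syllables):
  Weights: 1 kob L, 2 ta L, 3 mi L, 4 no L, 5 gu: H.
  Heavy syllables in the domain: 5. The leftmost is syllable 5 (gu:).
  → primary stress on syllable 5.

yes: 1→5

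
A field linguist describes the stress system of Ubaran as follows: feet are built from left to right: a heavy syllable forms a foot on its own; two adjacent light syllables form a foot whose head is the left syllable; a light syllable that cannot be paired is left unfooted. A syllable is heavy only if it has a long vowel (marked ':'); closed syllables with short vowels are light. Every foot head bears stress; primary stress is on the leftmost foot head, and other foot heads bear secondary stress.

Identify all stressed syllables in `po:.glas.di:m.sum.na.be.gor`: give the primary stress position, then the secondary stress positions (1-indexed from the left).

primary 1, secondary 3, 4, 6

Weights: 1 po: H, 2 glas L, 3 di:m H, 4 sum L, 5 na L, 6 be L, 7 gor L.
Parse left to right (heavy = foot alone; LL = one foot; stranded L unfooted): (ˈpo:) glas (ˈdi:m) (ˈsum.na) (ˈbe.gor).
Foot heads: 1, 3, 4, 6.
Primary stress on the leftmost head = syllable 1.
Secondary stress on 3, 4, 6: ˈpo:.glas.ˌdi:m.ˌsum.na.ˌbe.gor.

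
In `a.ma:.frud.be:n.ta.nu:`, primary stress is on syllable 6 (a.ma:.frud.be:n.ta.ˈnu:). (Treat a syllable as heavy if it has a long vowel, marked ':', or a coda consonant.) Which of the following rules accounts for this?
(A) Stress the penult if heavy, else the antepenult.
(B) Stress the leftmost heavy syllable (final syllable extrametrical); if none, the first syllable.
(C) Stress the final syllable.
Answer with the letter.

C

Rule A → syllable 4 (observed: 6).
Rule B → syllable 2 (observed: 6).
Rule C → syllable 6 ✓.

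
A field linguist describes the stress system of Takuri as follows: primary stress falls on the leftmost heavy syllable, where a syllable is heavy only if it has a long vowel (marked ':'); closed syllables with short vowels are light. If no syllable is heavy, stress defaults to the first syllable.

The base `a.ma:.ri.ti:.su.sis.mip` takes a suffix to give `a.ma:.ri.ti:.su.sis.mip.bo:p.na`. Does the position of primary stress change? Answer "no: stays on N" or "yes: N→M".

no: stays on 2

Base `a.ma:.ri.ti:.su.sis.mip` (7 syllables):
  Weights: 1 a L, 2 ma: H, 3 ri L, 4 ti: H, 5 su L, 6 sis L, 7 mip L.
  Heavy syllables in the domain: 2, 4. The leftmost is syllable 2 (ma:).
  → primary stress on syllable 2.
Suffixed `a.ma:.ri.ti:.su.sis.mip.bo:p.na` (9 syllables):
  Weights: 1 a L, 2 ma: H, 3 ri L, 4 ti: H, 5 su L, 6 sis L, 7 mip L, 8 bo:p H, 9 na L.
  Heavy syllables in the domain: 2, 4, 8. The leftmost is syllable 2 (ma:).
  → primary stress on syllable 2.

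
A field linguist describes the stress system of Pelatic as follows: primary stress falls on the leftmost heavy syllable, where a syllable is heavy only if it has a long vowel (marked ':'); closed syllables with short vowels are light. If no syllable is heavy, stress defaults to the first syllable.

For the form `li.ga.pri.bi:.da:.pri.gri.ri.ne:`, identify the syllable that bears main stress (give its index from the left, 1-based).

4

Weights: 1 li L, 2 ga L, 3 pri L, 4 bi: H, 5 da: H, 6 pri L, 7 gri L, 8 ri L, 9 ne: H.
Heavy syllables in the domain: 4, 5, 9. The leftmost is syllable 4 (bi:).
Primary stress: syllable 4 → li.ga.pri.ˈbi:.da:.pri.gri.ri.ne:.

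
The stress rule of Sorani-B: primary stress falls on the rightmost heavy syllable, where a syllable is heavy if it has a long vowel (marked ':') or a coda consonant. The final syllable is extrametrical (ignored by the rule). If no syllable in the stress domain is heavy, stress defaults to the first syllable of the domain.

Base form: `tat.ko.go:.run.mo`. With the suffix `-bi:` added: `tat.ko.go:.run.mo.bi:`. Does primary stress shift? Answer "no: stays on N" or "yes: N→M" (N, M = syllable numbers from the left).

no: stays on 4

Base `tat.ko.go:.run.mo` (5 syllables):
  The final syllable (5, mo) is extrametrical; the stress domain is syllables 1–4.
  Weights: 1 tat H, 2 ko L, 3 go: H, 4 run H.
  Heavy syllables in the domain: 1, 3, 4. The rightmost is syllable 4 (run).
  → primary stress on syllable 4.
Suffixed `tat.ko.go:.run.mo.bi:` (6 syllables):
  The final syllable (6, bi:) is extrametrical; the stress domain is syllables 1–5.
  Weights: 1 tat H, 2 ko L, 3 go: H, 4 run H, 5 mo L.
  Heavy syllables in the domain: 1, 3, 4. The rightmost is syllable 4 (run).
  → primary stress on syllable 4.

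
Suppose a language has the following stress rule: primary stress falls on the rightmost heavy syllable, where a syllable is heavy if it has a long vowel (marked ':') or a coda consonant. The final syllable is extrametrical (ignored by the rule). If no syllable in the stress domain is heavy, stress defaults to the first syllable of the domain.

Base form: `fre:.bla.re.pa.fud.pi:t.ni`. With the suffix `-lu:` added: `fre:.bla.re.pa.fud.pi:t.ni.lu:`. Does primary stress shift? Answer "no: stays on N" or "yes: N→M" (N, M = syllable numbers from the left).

no: stays on 6

Base `fre:.bla.re.pa.fud.pi:t.ni` (7 syllables):
  The final syllable (7, ni) is extrametrical; the stress domain is syllables 1–6.
  Weights: 1 fre: H, 2 bla L, 3 re L, 4 pa L, 5 fud H, 6 pi:t H.
  Heavy syllables in the domain: 1, 5, 6. The rightmost is syllable 6 (pi:t).
  → primary stress on syllable 6.
Suffixed `fre:.bla.re.pa.fud.pi:t.ni.lu:` (8 syllables):
  The final syllable (8, lu:) is extrametrical; the stress domain is syllables 1–7.
  Weights: 1 fre: H, 2 bla L, 3 re L, 4 pa L, 5 fud H, 6 pi:t H, 7 ni L.
  Heavy syllables in the domain: 1, 5, 6. The rightmost is syllable 6 (pi:t).
  → primary stress on syllable 6.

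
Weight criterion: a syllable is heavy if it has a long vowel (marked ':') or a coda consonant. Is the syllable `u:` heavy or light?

`u:`: long vowel, open (no coda). Long vowel → heavy.

heavy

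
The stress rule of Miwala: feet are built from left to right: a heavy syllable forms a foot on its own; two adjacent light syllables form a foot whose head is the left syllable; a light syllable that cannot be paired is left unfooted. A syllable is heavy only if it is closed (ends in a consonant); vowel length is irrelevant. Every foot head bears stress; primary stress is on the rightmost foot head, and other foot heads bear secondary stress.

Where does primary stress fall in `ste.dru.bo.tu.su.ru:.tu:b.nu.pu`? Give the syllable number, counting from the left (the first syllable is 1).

Weights: 1 ste L, 2 dru L, 3 bo L, 4 tu L, 5 su L, 6 ru: L, 7 tu:b H, 8 nu L, 9 pu L.
Parse left to right (heavy = foot alone; LL = one foot; stranded L unfooted): (ˈste.dru) (ˈbo.tu) (ˈsu.ru:) (ˈtu:b) (ˈnu.pu).
Foot heads: 1, 3, 5, 7, 8.
Primary stress on the rightmost head = syllable 8.
Primary stress: syllable 8 → ste.dru.bo.tu.su.ru:.tu:b.ˈnu.pu.

8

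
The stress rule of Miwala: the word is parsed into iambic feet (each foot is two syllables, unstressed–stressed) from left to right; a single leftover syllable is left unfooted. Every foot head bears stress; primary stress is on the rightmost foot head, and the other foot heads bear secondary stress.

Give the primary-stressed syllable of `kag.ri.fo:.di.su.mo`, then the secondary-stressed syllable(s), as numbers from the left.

primary 6, secondary 2, 4

Parse left to right into iambic (σˈσ) feet: (kag.ˈri) (fo:.ˈdi) (su.ˈmo).
Foot heads (stressed positions): 2, 4, 6.
End Rule Rightmost: primary stress on the rightmost head = syllable 6.
Secondary stress on 2, 4: kag.ˌri.fo:.ˌdi.su.ˈmo.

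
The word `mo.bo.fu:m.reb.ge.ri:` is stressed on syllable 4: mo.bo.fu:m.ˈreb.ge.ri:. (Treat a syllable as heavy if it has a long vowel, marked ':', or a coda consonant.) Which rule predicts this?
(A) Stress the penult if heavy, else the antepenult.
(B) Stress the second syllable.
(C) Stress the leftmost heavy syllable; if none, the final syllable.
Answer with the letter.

A

Rule A → syllable 4 ✓.
Rule B → syllable 2 (observed: 4).
Rule C → syllable 3 (observed: 4).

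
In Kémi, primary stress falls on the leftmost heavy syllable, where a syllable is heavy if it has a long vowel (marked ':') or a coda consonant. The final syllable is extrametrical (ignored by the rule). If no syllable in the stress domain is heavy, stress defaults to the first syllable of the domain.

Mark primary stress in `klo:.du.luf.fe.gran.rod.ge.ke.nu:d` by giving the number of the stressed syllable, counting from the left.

The final syllable (9, nu:d) is extrametrical; the stress domain is syllables 1–8.
Weights: 1 klo: H, 2 du L, 3 luf H, 4 fe L, 5 gran H, 6 rod H, 7 ge L, 8 ke L.
Heavy syllables in the domain: 1, 3, 5, 6. The leftmost is syllable 1 (klo:).
Primary stress: syllable 1 → ˈklo:.du.luf.fe.gran.rod.ge.ke.nu:d.

1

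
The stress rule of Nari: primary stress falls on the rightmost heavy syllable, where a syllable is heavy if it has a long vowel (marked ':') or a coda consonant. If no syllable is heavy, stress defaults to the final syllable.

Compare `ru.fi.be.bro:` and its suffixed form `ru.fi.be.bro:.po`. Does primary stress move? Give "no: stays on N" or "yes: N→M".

no: stays on 4

Base `ru.fi.be.bro:` (4 syllables):
  Weights: 1 ru L, 2 fi L, 3 be L, 4 bro: H.
  Heavy syllables in the domain: 4. The rightmost is syllable 4 (bro:).
  → primary stress on syllable 4.
Suffixed `ru.fi.be.bro:.po` (5 syllables):
  Weights: 1 ru L, 2 fi L, 3 be L, 4 bro: H, 5 po L.
  Heavy syllables in the domain: 4. The rightmost is syllable 4 (bro:).
  → primary stress on syllable 4.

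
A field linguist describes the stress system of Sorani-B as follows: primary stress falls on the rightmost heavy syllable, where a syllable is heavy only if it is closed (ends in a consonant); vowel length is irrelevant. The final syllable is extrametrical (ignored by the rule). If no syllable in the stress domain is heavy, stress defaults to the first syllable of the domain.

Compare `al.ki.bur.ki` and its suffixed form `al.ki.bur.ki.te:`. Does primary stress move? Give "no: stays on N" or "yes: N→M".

Base `al.ki.bur.ki` (4 syllables):
  The final syllable (4, ki) is extrametrical; the stress domain is syllables 1–3.
  Weights: 1 al H, 2 ki L, 3 bur H.
  Heavy syllables in the domain: 1, 3. The rightmost is syllable 3 (bur).
  → primary stress on syllable 3.
Suffixed `al.ki.bur.ki.te:` (5 syllables):
  The final syllable (5, te:) is extrametrical; the stress domain is syllables 1–4.
  Weights: 1 al H, 2 ki L, 3 bur H, 4 ki L.
  Heavy syllables in the domain: 1, 3. The rightmost is syllable 3 (bur).
  → primary stress on syllable 3.

no: stays on 3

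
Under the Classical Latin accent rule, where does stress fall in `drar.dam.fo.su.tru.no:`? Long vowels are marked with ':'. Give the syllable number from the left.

4

Classical Latin: stress the penult if heavy (long vowel or closed), else the antepenult.
Weights: 4 su L, 5 tru L, 6 no: H.
The penult (syllable 5, tru) is light, so stress falls on the antepenult (syllable 4, su).
Stress on syllable 4: drar.dam.fo.ˈsu.tru.no:.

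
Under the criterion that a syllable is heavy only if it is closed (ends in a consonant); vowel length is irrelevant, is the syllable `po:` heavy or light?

light

`po:`: long vowel, open (no coda). Open (no coda) → light.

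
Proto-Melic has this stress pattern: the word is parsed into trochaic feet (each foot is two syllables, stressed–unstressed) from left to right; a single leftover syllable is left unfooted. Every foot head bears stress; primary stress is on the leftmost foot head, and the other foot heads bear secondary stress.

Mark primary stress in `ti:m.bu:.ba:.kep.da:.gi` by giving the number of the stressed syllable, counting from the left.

Parse left to right into trochaic (ˈσσ) feet: (ˈti:m.bu:) (ˈba:.kep) (ˈda:.gi).
Foot heads (stressed positions): 1, 3, 5.
End Rule Leftmost: primary stress on the leftmost head = syllable 1.
Primary stress: syllable 1 → ˈti:m.bu:.ba:.kep.da:.gi.

1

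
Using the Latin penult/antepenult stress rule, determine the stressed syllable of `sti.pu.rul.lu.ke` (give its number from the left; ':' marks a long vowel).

3

Classical Latin: stress the penult if heavy (long vowel or closed), else the antepenult.
Weights: 3 rul H, 4 lu L, 5 ke L.
The penult (syllable 4, lu) is light, so stress falls on the antepenult (syllable 3, rul).
Stress on syllable 3: sti.pu.ˈrul.lu.ke.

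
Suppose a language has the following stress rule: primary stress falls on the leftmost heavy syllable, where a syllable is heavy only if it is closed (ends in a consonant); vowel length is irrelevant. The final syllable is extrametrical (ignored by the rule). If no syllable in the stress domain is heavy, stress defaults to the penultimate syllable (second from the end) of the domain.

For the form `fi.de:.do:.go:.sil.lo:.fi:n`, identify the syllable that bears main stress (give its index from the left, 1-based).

5

The final syllable (7, fi:n) is extrametrical; the stress domain is syllables 1–6.
Weights: 1 fi L, 2 de: L, 3 do: L, 4 go: L, 5 sil H, 6 lo: L.
Heavy syllables in the domain: 5. The leftmost is syllable 5 (sil).
Primary stress: syllable 5 → fi.de:.do:.go:.ˈsil.lo:.fi:n.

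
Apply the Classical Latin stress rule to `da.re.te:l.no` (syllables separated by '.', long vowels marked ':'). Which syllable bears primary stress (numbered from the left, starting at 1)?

Classical Latin: stress the penult if heavy (long vowel or closed), else the antepenult.
Weights: 2 re L, 3 te:l H, 4 no L.
The penult (syllable 3, te:l) is heavy, so it takes stress.
Stress on syllable 3: da.re.ˈte:l.no.

3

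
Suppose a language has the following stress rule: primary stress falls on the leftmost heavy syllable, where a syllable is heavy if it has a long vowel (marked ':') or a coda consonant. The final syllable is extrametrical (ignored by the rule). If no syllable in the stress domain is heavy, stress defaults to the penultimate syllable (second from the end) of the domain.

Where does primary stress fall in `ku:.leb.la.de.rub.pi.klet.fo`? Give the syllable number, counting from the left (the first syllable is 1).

The final syllable (8, fo) is extrametrical; the stress domain is syllables 1–7.
Weights: 1 ku: H, 2 leb H, 3 la L, 4 de L, 5 rub H, 6 pi L, 7 klet H.
Heavy syllables in the domain: 1, 2, 5, 7. The leftmost is syllable 1 (ku:).
Primary stress: syllable 1 → ˈku:.leb.la.de.rub.pi.klet.fo.

1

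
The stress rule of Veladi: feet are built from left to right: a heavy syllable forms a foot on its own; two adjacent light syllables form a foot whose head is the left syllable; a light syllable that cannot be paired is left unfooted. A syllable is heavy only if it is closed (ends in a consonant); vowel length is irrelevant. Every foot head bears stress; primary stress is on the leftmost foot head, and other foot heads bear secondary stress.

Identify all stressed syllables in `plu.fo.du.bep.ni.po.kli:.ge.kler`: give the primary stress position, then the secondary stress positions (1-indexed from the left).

primary 1, secondary 4, 5, 7, 9

Weights: 1 plu L, 2 fo L, 3 du L, 4 bep H, 5 ni L, 6 po L, 7 kli: L, 8 ge L, 9 kler H.
Parse left to right (heavy = foot alone; LL = one foot; stranded L unfooted): (ˈplu.fo) du (ˈbep) (ˈni.po) (ˈkli:.ge) (ˈkler).
Foot heads: 1, 4, 5, 7, 9.
Primary stress on the leftmost head = syllable 1.
Secondary stress on 4, 5, 7, 9: ˈplu.fo.du.ˌbep.ˌni.po.ˌkli:.ge.ˌkler.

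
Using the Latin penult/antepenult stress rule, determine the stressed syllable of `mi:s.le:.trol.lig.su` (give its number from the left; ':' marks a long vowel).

4

Classical Latin: stress the penult if heavy (long vowel or closed), else the antepenult.
Weights: 3 trol H, 4 lig H, 5 su L.
The penult (syllable 4, lig) is heavy, so it takes stress.
Stress on syllable 4: mi:s.le:.trol.ˈlig.su.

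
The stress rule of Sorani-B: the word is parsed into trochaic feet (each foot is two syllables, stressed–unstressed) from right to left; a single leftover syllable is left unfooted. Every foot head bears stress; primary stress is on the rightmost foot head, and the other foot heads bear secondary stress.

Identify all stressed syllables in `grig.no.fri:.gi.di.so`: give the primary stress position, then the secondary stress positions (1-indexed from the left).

primary 5, secondary 1, 3

Parse right to left into trochaic (ˈσσ) feet: (ˈgrig.no) (ˈfri:.gi) (ˈdi.so).
Foot heads (stressed positions): 1, 3, 5.
End Rule Rightmost: primary stress on the rightmost head = syllable 5.
Secondary stress on 1, 3: ˌgrig.no.ˌfri:.gi.ˈdi.so.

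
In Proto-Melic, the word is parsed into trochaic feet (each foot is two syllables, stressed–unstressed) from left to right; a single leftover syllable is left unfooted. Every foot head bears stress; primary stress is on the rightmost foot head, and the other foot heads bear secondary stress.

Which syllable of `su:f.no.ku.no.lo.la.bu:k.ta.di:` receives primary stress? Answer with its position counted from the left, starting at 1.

Parse left to right into trochaic (ˈσσ) feet: (ˈsu:f.no) (ˈku.no) (ˈlo.la) (ˈbu:k.ta) di:. Syllable 9 is left unfooted.
Foot heads (stressed positions): 1, 3, 5, 7.
End Rule Rightmost: primary stress on the rightmost head = syllable 7.
Primary stress: syllable 7 → su:f.no.ku.no.lo.la.ˈbu:k.ta.di:.

7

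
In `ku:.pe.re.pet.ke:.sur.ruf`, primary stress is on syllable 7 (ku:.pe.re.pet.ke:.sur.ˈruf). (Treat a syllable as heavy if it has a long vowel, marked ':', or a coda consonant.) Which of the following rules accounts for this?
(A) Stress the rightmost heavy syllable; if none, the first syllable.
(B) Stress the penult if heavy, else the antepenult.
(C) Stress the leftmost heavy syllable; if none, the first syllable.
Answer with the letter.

Rule A → syllable 7 ✓.
Rule B → syllable 6 (observed: 7).
Rule C → syllable 1 (observed: 7).

A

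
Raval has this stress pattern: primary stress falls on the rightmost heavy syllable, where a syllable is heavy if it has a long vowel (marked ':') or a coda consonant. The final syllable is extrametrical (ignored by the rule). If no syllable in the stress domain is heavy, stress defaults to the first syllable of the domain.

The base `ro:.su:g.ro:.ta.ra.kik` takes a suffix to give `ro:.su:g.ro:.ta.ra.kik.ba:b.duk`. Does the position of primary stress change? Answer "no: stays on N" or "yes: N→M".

yes: 3→7

Base `ro:.su:g.ro:.ta.ra.kik` (6 syllables):
  The final syllable (6, kik) is extrametrical; the stress domain is syllables 1–5.
  Weights: 1 ro: H, 2 su:g H, 3 ro: H, 4 ta L, 5 ra L.
  Heavy syllables in the domain: 1, 2, 3. The rightmost is syllable 3 (ro:).
  → primary stress on syllable 3.
Suffixed `ro:.su:g.ro:.ta.ra.kik.ba:b.duk` (8 syllables):
  The final syllable (8, duk) is extrametrical; the stress domain is syllables 1–7.
  Weights: 1 ro: H, 2 su:g H, 3 ro: H, 4 ta L, 5 ra L, 6 kik H, 7 ba:b H.
  Heavy syllables in the domain: 1, 2, 3, 6, 7. The rightmost is syllable 7 (ba:b).
  → primary stress on syllable 7.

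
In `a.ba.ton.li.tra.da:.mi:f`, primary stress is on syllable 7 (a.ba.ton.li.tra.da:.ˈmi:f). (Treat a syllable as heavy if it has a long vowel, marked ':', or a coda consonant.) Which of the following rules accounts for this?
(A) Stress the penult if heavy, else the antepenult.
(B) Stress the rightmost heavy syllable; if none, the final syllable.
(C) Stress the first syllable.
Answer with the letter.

Rule A → syllable 6 (observed: 7).
Rule B → syllable 7 ✓.
Rule C → syllable 1 (observed: 7).

B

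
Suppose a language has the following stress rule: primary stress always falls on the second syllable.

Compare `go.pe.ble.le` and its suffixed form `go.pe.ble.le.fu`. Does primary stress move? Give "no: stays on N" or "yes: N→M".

no: stays on 2

Base `go.pe.ble.le` (4 syllables):
  The word has 4 syllables; the second syllable is syllable 2 (pe).
  → primary stress on syllable 2.
Suffixed `go.pe.ble.le.fu` (5 syllables):
  The word has 5 syllables; the second syllable is syllable 2 (pe).
  → primary stress on syllable 2.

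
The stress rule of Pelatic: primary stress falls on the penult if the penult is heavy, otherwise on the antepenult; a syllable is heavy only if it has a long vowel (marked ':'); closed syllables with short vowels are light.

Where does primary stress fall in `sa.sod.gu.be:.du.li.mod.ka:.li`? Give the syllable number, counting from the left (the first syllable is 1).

Weights: 7 mod L, 8 ka: H, 9 li L.
The penult (syllable 8, ka:) is heavy, so it takes stress.
Primary stress: syllable 8 → sa.sod.gu.be:.du.li.mod.ˈka:.li.

8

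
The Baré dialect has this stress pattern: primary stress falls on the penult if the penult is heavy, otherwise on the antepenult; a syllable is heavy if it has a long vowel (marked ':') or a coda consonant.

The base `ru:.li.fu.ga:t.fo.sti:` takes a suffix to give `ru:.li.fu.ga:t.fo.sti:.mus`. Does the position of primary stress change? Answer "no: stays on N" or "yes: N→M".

yes: 4→6

Base `ru:.li.fu.ga:t.fo.sti:` (6 syllables):
  Weights: 4 ga:t H, 5 fo L, 6 sti: H.
  The penult (syllable 5, fo) is light, so stress falls on the antepenult (syllable 4, ga:t).
  → primary stress on syllable 4.
Suffixed `ru:.li.fu.ga:t.fo.sti:.mus` (7 syllables):
  Weights: 5 fo L, 6 sti: H, 7 mus H.
  The penult (syllable 6, sti:) is heavy, so it takes stress.
  → primary stress on syllable 6.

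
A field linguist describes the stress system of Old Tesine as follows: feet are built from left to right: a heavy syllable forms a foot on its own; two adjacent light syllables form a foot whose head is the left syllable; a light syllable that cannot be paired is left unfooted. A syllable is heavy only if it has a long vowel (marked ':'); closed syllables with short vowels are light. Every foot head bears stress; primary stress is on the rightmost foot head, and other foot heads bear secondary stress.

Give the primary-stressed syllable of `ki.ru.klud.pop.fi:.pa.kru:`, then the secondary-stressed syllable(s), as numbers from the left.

Weights: 1 ki L, 2 ru L, 3 klud L, 4 pop L, 5 fi: H, 6 pa L, 7 kru: H.
Parse left to right (heavy = foot alone; LL = one foot; stranded L unfooted): (ˈki.ru) (ˈklud.pop) (ˈfi:) pa (ˈkru:).
Foot heads: 1, 3, 5, 7.
Primary stress on the rightmost head = syllable 7.
Secondary stress on 1, 3, 5: ˌki.ru.ˌklud.pop.ˌfi:.pa.ˈkru:.

primary 7, secondary 1, 3, 5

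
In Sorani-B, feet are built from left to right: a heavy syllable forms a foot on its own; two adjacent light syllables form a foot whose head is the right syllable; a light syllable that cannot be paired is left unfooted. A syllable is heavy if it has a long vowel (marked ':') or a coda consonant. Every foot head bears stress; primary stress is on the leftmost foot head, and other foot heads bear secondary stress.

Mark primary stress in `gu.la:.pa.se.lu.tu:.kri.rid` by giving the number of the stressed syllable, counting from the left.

2

Weights: 1 gu L, 2 la: H, 3 pa L, 4 se L, 5 lu L, 6 tu: H, 7 kri L, 8 rid H.
Parse left to right (heavy = foot alone; LL = one foot; stranded L unfooted): gu (ˈla:) (pa.ˈse) lu (ˈtu:) kri (ˈrid).
Foot heads: 2, 4, 6, 8.
Primary stress on the leftmost head = syllable 2.
Primary stress: syllable 2 → gu.ˈla:.pa.se.lu.tu:.kri.rid.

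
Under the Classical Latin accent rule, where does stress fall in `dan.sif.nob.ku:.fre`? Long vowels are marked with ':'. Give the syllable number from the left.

4

Classical Latin: stress the penult if heavy (long vowel or closed), else the antepenult.
Weights: 3 nob H, 4 ku: H, 5 fre L.
The penult (syllable 4, ku:) is heavy, so it takes stress.
Stress on syllable 4: dan.sif.nob.ˈku:.fre.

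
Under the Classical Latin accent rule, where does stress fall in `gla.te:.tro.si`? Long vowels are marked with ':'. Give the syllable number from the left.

2

Classical Latin: stress the penult if heavy (long vowel or closed), else the antepenult.
Weights: 2 te: H, 3 tro L, 4 si L.
The penult (syllable 3, tro) is light, so stress falls on the antepenult (syllable 2, te:).
Stress on syllable 2: gla.ˈte:.tro.si.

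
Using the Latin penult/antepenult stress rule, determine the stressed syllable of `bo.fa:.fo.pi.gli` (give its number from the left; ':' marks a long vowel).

3

Classical Latin: stress the penult if heavy (long vowel or closed), else the antepenult.
Weights: 3 fo L, 4 pi L, 5 gli L.
The penult (syllable 4, pi) is light, so stress falls on the antepenult (syllable 3, fo).
Stress on syllable 3: bo.fa:.ˈfo.pi.gli.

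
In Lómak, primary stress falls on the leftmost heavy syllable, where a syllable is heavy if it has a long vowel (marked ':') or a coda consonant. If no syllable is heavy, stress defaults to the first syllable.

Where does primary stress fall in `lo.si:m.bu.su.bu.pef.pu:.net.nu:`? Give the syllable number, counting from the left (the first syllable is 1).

2

Weights: 1 lo L, 2 si:m H, 3 bu L, 4 su L, 5 bu L, 6 pef H, 7 pu: H, 8 net H, 9 nu: H.
Heavy syllables in the domain: 2, 6, 7, 8, 9. The leftmost is syllable 2 (si:m).
Primary stress: syllable 2 → lo.ˈsi:m.bu.su.bu.pef.pu:.net.nu:.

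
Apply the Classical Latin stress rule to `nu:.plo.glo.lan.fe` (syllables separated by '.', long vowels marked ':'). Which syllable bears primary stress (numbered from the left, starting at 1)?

4

Classical Latin: stress the penult if heavy (long vowel or closed), else the antepenult.
Weights: 3 glo L, 4 lan H, 5 fe L.
The penult (syllable 4, lan) is heavy, so it takes stress.
Stress on syllable 4: nu:.plo.glo.ˈlan.fe.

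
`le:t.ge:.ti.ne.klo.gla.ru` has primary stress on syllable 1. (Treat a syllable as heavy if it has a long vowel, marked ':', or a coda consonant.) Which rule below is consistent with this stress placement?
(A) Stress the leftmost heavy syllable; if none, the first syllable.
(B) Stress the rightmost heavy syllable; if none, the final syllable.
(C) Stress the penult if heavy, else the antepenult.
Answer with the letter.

Rule A → syllable 1 ✓.
Rule B → syllable 2 (observed: 1).
Rule C → syllable 5 (observed: 1).

A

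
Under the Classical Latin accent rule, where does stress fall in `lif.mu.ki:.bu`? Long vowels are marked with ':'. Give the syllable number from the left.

3

Classical Latin: stress the penult if heavy (long vowel or closed), else the antepenult.
Weights: 2 mu L, 3 ki: H, 4 bu L.
The penult (syllable 3, ki:) is heavy, so it takes stress.
Stress on syllable 3: lif.mu.ˈki:.bu.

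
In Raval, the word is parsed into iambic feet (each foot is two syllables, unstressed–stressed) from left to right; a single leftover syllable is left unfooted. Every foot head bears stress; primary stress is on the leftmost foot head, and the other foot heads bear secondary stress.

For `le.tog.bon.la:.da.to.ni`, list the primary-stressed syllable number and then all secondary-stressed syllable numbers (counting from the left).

primary 2, secondary 4, 6

Parse left to right into iambic (σˈσ) feet: (le.ˈtog) (bon.ˈla:) (da.ˈto) ni. Syllable 7 is left unfooted.
Foot heads (stressed positions): 2, 4, 6.
End Rule Leftmost: primary stress on the leftmost head = syllable 2.
Secondary stress on 4, 6: le.ˈtog.bon.ˌla:.da.ˌto.ni.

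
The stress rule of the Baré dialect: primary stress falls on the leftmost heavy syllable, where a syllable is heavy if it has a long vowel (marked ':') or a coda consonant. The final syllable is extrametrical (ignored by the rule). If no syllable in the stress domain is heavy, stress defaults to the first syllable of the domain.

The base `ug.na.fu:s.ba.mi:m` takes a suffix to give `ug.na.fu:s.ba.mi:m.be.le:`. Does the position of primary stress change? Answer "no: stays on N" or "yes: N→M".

no: stays on 1

Base `ug.na.fu:s.ba.mi:m` (5 syllables):
  The final syllable (5, mi:m) is extrametrical; the stress domain is syllables 1–4.
  Weights: 1 ug H, 2 na L, 3 fu:s H, 4 ba L.
  Heavy syllables in the domain: 1, 3. The leftmost is syllable 1 (ug).
  → primary stress on syllable 1.
Suffixed `ug.na.fu:s.ba.mi:m.be.le:` (7 syllables):
  The final syllable (7, le:) is extrametrical; the stress domain is syllables 1–6.
  Weights: 1 ug H, 2 na L, 3 fu:s H, 4 ba L, 5 mi:m H, 6 be L.
  Heavy syllables in the domain: 1, 3, 5. The leftmost is syllable 1 (ug).
  → primary stress on syllable 1.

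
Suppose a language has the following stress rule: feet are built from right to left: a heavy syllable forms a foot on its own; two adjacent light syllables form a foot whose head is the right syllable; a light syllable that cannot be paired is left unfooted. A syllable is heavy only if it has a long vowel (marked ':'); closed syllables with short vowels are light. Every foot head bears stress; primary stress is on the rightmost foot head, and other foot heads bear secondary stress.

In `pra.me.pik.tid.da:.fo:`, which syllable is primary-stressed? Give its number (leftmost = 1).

6

Weights: 1 pra L, 2 me L, 3 pik L, 4 tid L, 5 da: H, 6 fo: H.
Parse right to left (heavy = foot alone; LL = one foot; stranded L unfooted): (pra.ˈme) (pik.ˈtid) (ˈda:) (ˈfo:).
Foot heads: 2, 4, 5, 6.
Primary stress on the rightmost head = syllable 6.
Primary stress: syllable 6 → pra.me.pik.tid.da:.ˈfo:.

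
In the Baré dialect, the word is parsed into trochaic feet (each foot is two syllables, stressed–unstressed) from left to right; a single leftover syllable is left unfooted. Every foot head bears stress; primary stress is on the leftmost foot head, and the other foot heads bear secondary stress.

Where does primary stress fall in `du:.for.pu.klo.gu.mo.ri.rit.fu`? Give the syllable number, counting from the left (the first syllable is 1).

Parse left to right into trochaic (ˈσσ) feet: (ˈdu:.for) (ˈpu.klo) (ˈgu.mo) (ˈri.rit) fu. Syllable 9 is left unfooted.
Foot heads (stressed positions): 1, 3, 5, 7.
End Rule Leftmost: primary stress on the leftmost head = syllable 1.
Primary stress: syllable 1 → ˈdu:.for.pu.klo.gu.mo.ri.rit.fu.

1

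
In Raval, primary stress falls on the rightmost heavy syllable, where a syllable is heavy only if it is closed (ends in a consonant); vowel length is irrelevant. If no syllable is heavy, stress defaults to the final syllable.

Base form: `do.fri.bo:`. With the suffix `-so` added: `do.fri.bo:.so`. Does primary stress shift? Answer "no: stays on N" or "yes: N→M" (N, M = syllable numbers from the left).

Base `do.fri.bo:` (3 syllables):
  Weights: 1 do L, 2 fri L, 3 bo: L.
  No heavy syllable in the domain; default to the final syllable = syllable 3.
  → primary stress on syllable 3.
Suffixed `do.fri.bo:.so` (4 syllables):
  Weights: 1 do L, 2 fri L, 3 bo: L, 4 so L.
  No heavy syllable in the domain; default to the final syllable = syllable 4.
  → primary stress on syllable 4.

yes: 3→4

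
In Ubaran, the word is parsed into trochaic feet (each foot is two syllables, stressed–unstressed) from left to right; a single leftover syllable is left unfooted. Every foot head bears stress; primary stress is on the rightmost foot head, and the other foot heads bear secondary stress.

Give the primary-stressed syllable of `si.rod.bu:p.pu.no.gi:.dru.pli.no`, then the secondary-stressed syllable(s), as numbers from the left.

Parse left to right into trochaic (ˈσσ) feet: (ˈsi.rod) (ˈbu:p.pu) (ˈno.gi:) (ˈdru.pli) no. Syllable 9 is left unfooted.
Foot heads (stressed positions): 1, 3, 5, 7.
End Rule Rightmost: primary stress on the rightmost head = syllable 7.
Secondary stress on 1, 3, 5: ˌsi.rod.ˌbu:p.pu.ˌno.gi:.ˈdru.pli.no.

primary 7, secondary 1, 3, 5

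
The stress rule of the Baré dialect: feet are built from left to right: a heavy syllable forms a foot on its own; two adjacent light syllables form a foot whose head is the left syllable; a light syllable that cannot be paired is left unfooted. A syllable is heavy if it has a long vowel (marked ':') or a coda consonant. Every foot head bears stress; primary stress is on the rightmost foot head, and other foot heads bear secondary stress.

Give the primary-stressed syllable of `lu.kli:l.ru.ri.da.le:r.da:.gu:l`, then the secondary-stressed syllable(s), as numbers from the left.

primary 8, secondary 2, 3, 6, 7

Weights: 1 lu L, 2 kli:l H, 3 ru L, 4 ri L, 5 da L, 6 le:r H, 7 da: H, 8 gu:l H.
Parse left to right (heavy = foot alone; LL = one foot; stranded L unfooted): lu (ˈkli:l) (ˈru.ri) da (ˈle:r) (ˈda:) (ˈgu:l).
Foot heads: 2, 3, 6, 7, 8.
Primary stress on the rightmost head = syllable 8.
Secondary stress on 2, 3, 6, 7: lu.ˌkli:l.ˌru.ri.da.ˌle:r.ˌda:.ˈgu:l.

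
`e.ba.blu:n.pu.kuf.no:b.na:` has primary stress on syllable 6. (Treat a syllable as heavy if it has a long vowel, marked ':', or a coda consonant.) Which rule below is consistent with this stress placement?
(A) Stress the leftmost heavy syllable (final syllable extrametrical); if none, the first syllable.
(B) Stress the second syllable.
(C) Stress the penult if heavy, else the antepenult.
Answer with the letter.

C

Rule A → syllable 3 (observed: 6).
Rule B → syllable 2 (observed: 6).
Rule C → syllable 6 ✓.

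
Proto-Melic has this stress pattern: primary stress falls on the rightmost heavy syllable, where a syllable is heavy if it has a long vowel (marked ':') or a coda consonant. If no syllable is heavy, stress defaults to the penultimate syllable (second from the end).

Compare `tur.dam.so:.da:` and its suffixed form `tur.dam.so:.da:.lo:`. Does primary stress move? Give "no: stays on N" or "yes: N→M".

yes: 4→5

Base `tur.dam.so:.da:` (4 syllables):
  Weights: 1 tur H, 2 dam H, 3 so: H, 4 da: H.
  Heavy syllables in the domain: 1, 2, 3, 4. The rightmost is syllable 4 (da:).
  → primary stress on syllable 4.
Suffixed `tur.dam.so:.da:.lo:` (5 syllables):
  Weights: 1 tur H, 2 dam H, 3 so: H, 4 da: H, 5 lo: H.
  Heavy syllables in the domain: 1, 2, 3, 4, 5. The rightmost is syllable 5 (lo:).
  → primary stress on syllable 5.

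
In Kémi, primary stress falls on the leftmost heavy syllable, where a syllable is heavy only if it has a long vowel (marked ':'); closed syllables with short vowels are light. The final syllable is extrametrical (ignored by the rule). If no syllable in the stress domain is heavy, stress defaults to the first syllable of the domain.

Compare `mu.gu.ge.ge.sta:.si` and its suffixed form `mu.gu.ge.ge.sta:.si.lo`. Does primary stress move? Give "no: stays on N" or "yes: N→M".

Base `mu.gu.ge.ge.sta:.si` (6 syllables):
  The final syllable (6, si) is extrametrical; the stress domain is syllables 1–5.
  Weights: 1 mu L, 2 gu L, 3 ge L, 4 ge L, 5 sta: H.
  Heavy syllables in the domain: 5. The leftmost is syllable 5 (sta:).
  → primary stress on syllable 5.
Suffixed `mu.gu.ge.ge.sta:.si.lo` (7 syllables):
  The final syllable (7, lo) is extrametrical; the stress domain is syllables 1–6.
  Weights: 1 mu L, 2 gu L, 3 ge L, 4 ge L, 5 sta: H, 6 si L.
  Heavy syllables in the domain: 5. The leftmost is syllable 5 (sta:).
  → primary stress on syllable 5.

no: stays on 5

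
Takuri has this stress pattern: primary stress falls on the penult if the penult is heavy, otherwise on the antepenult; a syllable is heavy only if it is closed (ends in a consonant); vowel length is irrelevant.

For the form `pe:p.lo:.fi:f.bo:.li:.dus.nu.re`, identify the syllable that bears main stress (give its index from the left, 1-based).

Weights: 6 dus H, 7 nu L, 8 re L.
The penult (syllable 7, nu) is light, so stress falls on the antepenult (syllable 6, dus).
Primary stress: syllable 6 → pe:p.lo:.fi:f.bo:.li:.ˈdus.nu.re.

6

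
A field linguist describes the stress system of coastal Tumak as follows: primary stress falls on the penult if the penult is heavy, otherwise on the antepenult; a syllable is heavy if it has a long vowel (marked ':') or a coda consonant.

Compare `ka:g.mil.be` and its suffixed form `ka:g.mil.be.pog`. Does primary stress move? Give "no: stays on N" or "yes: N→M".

no: stays on 2

Base `ka:g.mil.be` (3 syllables):
  Weights: 1 ka:g H, 2 mil H, 3 be L.
  The penult (syllable 2, mil) is heavy, so it takes stress.
  → primary stress on syllable 2.
Suffixed `ka:g.mil.be.pog` (4 syllables):
  Weights: 2 mil H, 3 be L, 4 pog H.
  The penult (syllable 3, be) is light, so stress falls on the antepenult (syllable 2, mil).
  → primary stress on syllable 2.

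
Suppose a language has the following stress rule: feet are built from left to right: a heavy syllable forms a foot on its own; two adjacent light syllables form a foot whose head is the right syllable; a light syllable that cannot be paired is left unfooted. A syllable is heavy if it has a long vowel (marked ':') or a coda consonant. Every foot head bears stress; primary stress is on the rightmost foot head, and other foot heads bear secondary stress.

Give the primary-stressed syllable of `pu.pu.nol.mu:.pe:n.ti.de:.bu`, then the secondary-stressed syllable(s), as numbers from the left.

primary 7, secondary 2, 3, 4, 5

Weights: 1 pu L, 2 pu L, 3 nol H, 4 mu: H, 5 pe:n H, 6 ti L, 7 de: H, 8 bu L.
Parse left to right (heavy = foot alone; LL = one foot; stranded L unfooted): (pu.ˈpu) (ˈnol) (ˈmu:) (ˈpe:n) ti (ˈde:) bu.
Foot heads: 2, 3, 4, 5, 7.
Primary stress on the rightmost head = syllable 7.
Secondary stress on 2, 3, 4, 5: pu.ˌpu.ˌnol.ˌmu:.ˌpe:n.ti.ˈde:.bu.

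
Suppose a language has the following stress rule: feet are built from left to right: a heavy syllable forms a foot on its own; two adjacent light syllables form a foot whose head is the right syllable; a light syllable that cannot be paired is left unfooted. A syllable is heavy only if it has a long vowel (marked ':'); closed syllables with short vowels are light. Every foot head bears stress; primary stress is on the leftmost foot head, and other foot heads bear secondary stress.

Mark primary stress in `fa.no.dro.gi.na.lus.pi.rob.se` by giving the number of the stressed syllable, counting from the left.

Weights: 1 fa L, 2 no L, 3 dro L, 4 gi L, 5 na L, 6 lus L, 7 pi L, 8 rob L, 9 se L.
Parse left to right (heavy = foot alone; LL = one foot; stranded L unfooted): (fa.ˈno) (dro.ˈgi) (na.ˈlus) (pi.ˈrob) se.
Foot heads: 2, 4, 6, 8.
Primary stress on the leftmost head = syllable 2.
Primary stress: syllable 2 → fa.ˈno.dro.gi.na.lus.pi.rob.se.

2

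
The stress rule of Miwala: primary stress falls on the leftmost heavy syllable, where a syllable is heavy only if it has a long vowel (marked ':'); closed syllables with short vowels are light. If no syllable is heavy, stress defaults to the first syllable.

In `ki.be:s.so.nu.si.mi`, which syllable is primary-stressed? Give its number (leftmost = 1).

Weights: 1 ki L, 2 be:s H, 3 so L, 4 nu L, 5 si L, 6 mi L.
Heavy syllables in the domain: 2. The leftmost is syllable 2 (be:s).
Primary stress: syllable 2 → ki.ˈbe:s.so.nu.si.mi.

2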